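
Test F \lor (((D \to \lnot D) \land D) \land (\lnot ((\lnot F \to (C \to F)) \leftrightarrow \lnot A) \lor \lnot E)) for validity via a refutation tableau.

Assume the negation and expand:
Initial set: {\lnot (F \lor (((D \to \lnot D) \land D) \land (\lnot ((\lnot F \to (C \to F)) \leftrightarrow \lnot A) \lor \lnot E)))}.
\lnot (F \lor (((D \to \lnot D) \land D) \land (\lnot ((\lnot F \to (C \to F)) \leftrightarrow \lnot A) \lor \lnot E))): α-rule — add \lnot F, \lnot (((D \to \lnot D) \land D) \land (\lnot ((\lnot F \to (C \to F)) \leftrightarrow \lnot A) \lor \lnot E)).
\lnot (((D \to \lnot D) \land D) \land (\lnot ((\lnot F \to (C \to F)) \leftrightarrow \lnot A) \lor \lnot E)): β-rule — branch into \lnot ((D \to \lnot D) \land D)  //  \lnot (\lnot ((\lnot F \to (C \to F)) \leftrightarrow \lnot A) \lor \lnot E).
  branch 1 (add \lnot ((D \to \lnot D) \land D)):
    \lnot ((D \to \lnot D) \land D): β-rule — branch into \lnot (D \to \lnot D)  //  \lnot D.
      branch 1.1 (add \lnot (D \to \lnot D)):
        \lnot (D \to \lnot D): α-rule — add D, \lnot \lnot D.
        ○ open, literals {D=1, F=0}.
      branch 1.2 (add \lnot D):
        ○ open, literals {D=0, F=0}.
  branch 2 (add \lnot (\lnot ((\lnot F \to (C \to F)) \leftrightarrow \lnot A) \lor \lnot E)):
    \lnot (\lnot ((\lnot F \to (C \to F)) \leftrightarrow \lnot A) \lor \lnot E): α-rule — add \lnot \lnot ((\lnot F \to (C \to F)) \leftrightarrow \lnot A), \lnot \lnot E.
    \lnot \lnot ((\lnot F \to (C \to F)) \leftrightarrow \lnot A): β-rule — branch into (\lnot F \to (C \to F)), \lnot A  //  \lnot (\lnot F \to (C \to F)), \lnot \lnot A.
      branch 2.1 (add (\lnot F \to (C \to F)), \lnot A):
        (\lnot F \to (C \to F)): β-rule — branch into \lnot \lnot F  //  (C \to F).
          branch 2.1.1 (add \lnot \lnot F):
            × closes — contains both F and \lnot F.
          branch 2.1.2 (add (C \to F)):
            (C \to F): β-rule — branch into \lnot C  //  F.
              branch 2.1.2.1 (add \lnot C):
                ○ open, literals {A=0, C=0, E=1, F=0}.
              branch 2.1.2.2 (add F):
                × closes — contains both F and \lnot F.
      branch 2.2 (add \lnot (\lnot F \to (C \to F)), \lnot \lnot A):
        \lnot (\lnot F \to (C \to F)): α-rule — add \lnot F, \lnot (C \to F).
        \lnot (C \to F): α-rule — add C, \lnot F.
        ○ open, literals {A=1, C=1, E=1, F=0}.
2 branches closed, 4 open.
An open branch gives a countermodel: D=1, F=0 (unmentioned atoms arbitrary); under it the original formula is false.

Not valid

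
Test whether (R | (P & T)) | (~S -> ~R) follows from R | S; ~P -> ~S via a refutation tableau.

Yes

Initial set: {(R | S); (~P -> ~S); ~((R | (P & T)) | (~S -> ~R))}.
~((R | (P & T)) | (~S -> ~R)): α-rule — add ~(R | (P & T)), ~(~S -> ~R).
~(R | (P & T)): α-rule — add ~R, ~(P & T).
~(~S -> ~R): α-rule — add ~S, ~~R.
× closes — contains both R and ~R.
All 1 branch closes.
Every branch closed, so the premises entail the conclusion.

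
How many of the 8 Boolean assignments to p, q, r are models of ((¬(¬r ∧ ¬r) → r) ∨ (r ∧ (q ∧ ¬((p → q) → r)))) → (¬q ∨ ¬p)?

6

Initial set: {T (((¬(¬r ∧ ¬r) → r) ∨ (r ∧ (q ∧ ¬((p → q) → r)))) → (¬q ∨ ¬p))}.
T (((¬(¬r ∧ ¬r) → r) ∨ (r ∧ (q ∧ ¬((p → q) → r)))) → (¬q ∨ ¬p)): β-rule — branch into F ((¬(¬r ∧ ¬r) → r) ∨ (r ∧ (q ∧ ¬((p → q) → r))))  //  T (¬q ∨ ¬p).
  branch 1 (add F ((¬(¬r ∧ ¬r) → r) ∨ (r ∧ (q ∧ ¬((p → q) → r))))):
    F ((¬(¬r ∧ ¬r) → r) ∨ (r ∧ (q ∧ ¬((p → q) → r)))): α-rule — add F (¬(¬r ∧ ¬r) → r), F (r ∧ (q ∧ ¬((p → q) → r))).
    F (¬(¬r ∧ ¬r) → r): α-rule — add T ¬(¬r ∧ ¬r), F r.
    F (r ∧ (q ∧ ¬((p → q) → r))): β-rule — branch into F r  //  F (q ∧ ¬((p → q) → r)).
      branch 1.1 (add F r):
        T ¬(¬r ∧ ¬r): β-rule — branch into F ¬r  //  F ¬r.
          branch 1.1.1 (add F ¬r):
            × closes — contains both r and ¬r.
          branch 1.1.2 (add F ¬r):
            × closes — contains both r and ¬r.
      branch 1.2 (add F (q ∧ ¬((p → q) → r))):
        T ¬(¬r ∧ ¬r): β-rule — branch into F ¬r  //  F ¬r.
          branch 1.2.1 (add F ¬r):
            × closes — contains both r and ¬r.
          branch 1.2.2 (add F ¬r):
            × closes — contains both r and ¬r.
  branch 2 (add T (¬q ∨ ¬p)):
    T (¬q ∨ ¬p): β-rule — branch into T ¬q  //  T ¬p.
      branch 2.1 (add T ¬q):
        ○ open, literals {q=F}.
      branch 2.2 (add T ¬p):
        ○ open, literals {p=F}.
4 branches closed, 2 open.
Each open branch fixes some atoms; the unmentioned ones are free. Counting distinct full assignments: branch {q=F} (p, r) contributes 4 new; branch {p=F} (q, r) contributes 2 new. Total: 6.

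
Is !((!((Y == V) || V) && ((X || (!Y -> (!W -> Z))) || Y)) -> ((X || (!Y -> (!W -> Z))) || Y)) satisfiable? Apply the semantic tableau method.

Initial set: {!((!((Y == V) || V) && ((X || (!Y -> (!W -> Z))) || Y)) -> ((X || (!Y -> (!W -> Z))) || Y))}.
!((!((Y == V) || V) && ((X || (!Y -> (!W -> Z))) || Y)) -> ((X || (!Y -> (!W -> Z))) || Y)): α-rule — add (!((Y == V) || V) && ((X || (!Y -> (!W -> Z))) || Y)), !((X || (!Y -> (!W -> Z))) || Y).
(!((Y == V) || V) && ((X || (!Y -> (!W -> Z))) || Y)): α-rule — add !((Y == V) || V), ((X || (!Y -> (!W -> Z))) || Y).
!((X || (!Y -> (!W -> Z))) || Y): α-rule — add !(X || (!Y -> (!W -> Z))), !Y.
!((Y == V) || V): α-rule — add !(Y == V), !V.
!(X || (!Y -> (!W -> Z))): α-rule — add !X, !(!Y -> (!W -> Z)).
!(!Y -> (!W -> Z)): α-rule — add !Y, !(!W -> Z).
!(!W -> Z): α-rule — add !W, !Z.
((X || (!Y -> (!W -> Z))) || Y): β-rule — branch into (X || (!Y -> (!W -> Z)))  //  Y.
  branch 1 (add (X || (!Y -> (!W -> Z)))):
    !(Y == V): β-rule — branch into Y, !V  //  !Y, V.
      branch 1.1 (add Y, !V):
        × closes — contains both Y and !Y.
      branch 1.2 (add !Y, V):
        × closes — contains both V and !V.
  branch 2 (add Y):
    × closes — contains both Y and !Y.
All 3 branches close.
Every branch closed; the formula is unsatisfiable.

Unsatisfiable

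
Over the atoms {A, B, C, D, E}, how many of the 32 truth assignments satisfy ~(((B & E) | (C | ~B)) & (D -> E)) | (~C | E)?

28

Initial set: {(~(((B & E) | (C | ~B)) & (D -> E)) | (~C | E))}.
(~(((B & E) | (C | ~B)) & (D -> E)) | (~C | E)): β-rule — branch into ~(((B & E) | (C | ~B)) & (D -> E))  //  (~C | E).
  branch 1 (add ~(((B & E) | (C | ~B)) & (D -> E))):
    ~(((B & E) | (C | ~B)) & (D -> E)): β-rule — branch into ~((B & E) | (C | ~B))  //  ~(D -> E).
      branch 1.1 (add ~((B & E) | (C | ~B))):
        ~((B & E) | (C | ~B)): α-rule — add ~(B & E), ~(C | ~B).
        ~(C | ~B): α-rule — add ~C, ~~B.
        ~(B & E): β-rule — branch into ~B  //  ~E.
          branch 1.1.1 (add ~B):
            × closes — contains both B and ~B.
          branch 1.1.2 (add ~E):
            ○ open, literals {B=T, C=F, E=F}.
      branch 1.2 (add ~(D -> E)):
        ~(D -> E): α-rule — add D, ~E.
        ○ open, literals {D=T, E=F}.
  branch 2 (add (~C | E)):
    (~C | E): β-rule — branch into ~C  //  E.
      branch 2.1 (add ~C):
        ○ open, literals {C=F}.
      branch 2.2 (add E):
        ○ open, literals {E=T}.
1 branch closed, 4 open.
Each open branch fixes some atoms; the unmentioned ones are free. Counting distinct full assignments: branch {B=T, C=F, E=F} (A, D) contributes 4 new; branch {D=T, E=F} (A, B, C) contributes 6 new; branch {C=F} (A, B, D, E) contributes 10 new; branch {E=T} (A, B, C, D) contributes 8 new. Total: 28.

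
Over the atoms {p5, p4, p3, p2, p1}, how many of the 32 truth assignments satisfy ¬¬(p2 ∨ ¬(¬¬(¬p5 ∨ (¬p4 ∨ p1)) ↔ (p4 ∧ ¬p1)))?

30

Initial set: {¬¬(p2 ∨ ¬(¬¬(¬p5 ∨ (¬p4 ∨ p1)) ↔ (p4 ∧ ¬p1)))}.
¬¬(p2 ∨ ¬(¬¬(¬p5 ∨ (¬p4 ∨ p1)) ↔ (p4 ∧ ¬p1))): drop double negation, giving (p2 ∨ ¬(¬¬(¬p5 ∨ (¬p4 ∨ p1)) ↔ (p4 ∧ ¬p1))).
(p2 ∨ ¬(¬¬(¬p5 ∨ (¬p4 ∨ p1)) ↔ (p4 ∧ ¬p1))): β-rule — branch into p2  //  ¬(¬¬(¬p5 ∨ (¬p4 ∨ p1)) ↔ (p4 ∧ ¬p1)).
  branch 1 (add p2):
    ○ open, literals {p2=T}.
  branch 2 (add ¬(¬¬(¬p5 ∨ (¬p4 ∨ p1)) ↔ (p4 ∧ ¬p1))):
    ¬(¬¬(¬p5 ∨ (¬p4 ∨ p1)) ↔ (p4 ∧ ¬p1)): β-rule — branch into ¬¬(¬p5 ∨ (¬p4 ∨ p1)), ¬(p4 ∧ ¬p1)  //  ¬¬¬(¬p5 ∨ (¬p4 ∨ p1)), (p4 ∧ ¬p1).
      branch 2.1 (add ¬¬(¬p5 ∨ (¬p4 ∨ p1)), ¬(p4 ∧ ¬p1)):
        ¬¬(¬p5 ∨ (¬p4 ∨ p1)): drop double negation, giving (¬p5 ∨ (¬p4 ∨ p1)).
        ¬(p4 ∧ ¬p1): β-rule — branch into ¬p4  //  ¬¬p1.
          branch 2.1.1 (add ¬p4):
            (¬p5 ∨ (¬p4 ∨ p1)): β-rule — branch into ¬p5  //  (¬p4 ∨ p1).
              branch 2.1.1.1 (add ¬p5):
                ○ open, literals {p4=F, p5=F}.
              branch 2.1.1.2 (add (¬p4 ∨ p1)):
                (¬p4 ∨ p1): β-rule — branch into ¬p4  //  p1.
                  branch 2.1.1.2.1 (add ¬p4):
                    ○ open, literals {p4=F}.
                  branch 2.1.1.2.2 (add p1):
                    ○ open, literals {p1=T, p4=F}.
          branch 2.1.2 (add ¬¬p1):
            (¬p5 ∨ (¬p4 ∨ p1)): β-rule — branch into ¬p5  //  (¬p4 ∨ p1).
              branch 2.1.2.1 (add ¬p5):
                ○ open, literals {p1=T, p5=F}.
              branch 2.1.2.2 (add (¬p4 ∨ p1)):
                (¬p4 ∨ p1): β-rule — branch into ¬p4  //  p1.
                  branch 2.1.2.2.1 (add ¬p4):
                    ○ open, literals {p1=T, p4=F}.
                  branch 2.1.2.2.2 (add p1):
                    ○ open, literals {p1=T}.
      branch 2.2 (add ¬¬¬(¬p5 ∨ (¬p4 ∨ p1)), (p4 ∧ ¬p1)):
        ¬¬¬(¬p5 ∨ (¬p4 ∨ p1)): drop double negation, giving ¬(¬p5 ∨ (¬p4 ∨ p1)).
        (p4 ∧ ¬p1): α-rule — add p4, ¬p1.
        ¬(¬p5 ∨ (¬p4 ∨ p1)): α-rule — add ¬¬p5, ¬(¬p4 ∨ p1).
        ¬(¬p4 ∨ p1): α-rule — add ¬¬p4, ¬p1.
        ○ open, literals {p1=F, p4=T, p5=T}.
0 branches closed, 8 open.
Each open branch fixes some atoms; the unmentioned ones are free. Counting distinct full assignments: branch {p2=T} (p5, p4, p3, p1) contributes 16 new; branch {p4=F, p5=F} (p3, p2, p1) contributes 4 new; branch {p4=F} (p5, p3, p2, p1) contributes 4 new; branch {p1=T, p4=F} (p5, p3, p2) contributes 0 new; branch {p1=T, p5=F} (p4, p3, p2) contributes 2 new; branch {p1=T, p4=F} (p5, p3, p2) contributes 0 new; branch {p1=T} (p5, p4, p3, p2) contributes 2 new; branch {p1=F, p4=T, p5=T} (p3, p2) contributes 2 new. Total: 30.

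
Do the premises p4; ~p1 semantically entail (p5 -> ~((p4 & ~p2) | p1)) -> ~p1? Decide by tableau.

Yes

Initial set: {p4; ~p1; ~((p5 -> ~((p4 & ~p2) | p1)) -> ~p1)}.
~((p5 -> ~((p4 & ~p2) | p1)) -> ~p1): α-rule — add (p5 -> ~((p4 & ~p2) | p1)), ~~p1.
× closes — contains both p1 and ~p1.
All 1 branch closes.
Every branch closed, so the premises entail the conclusion.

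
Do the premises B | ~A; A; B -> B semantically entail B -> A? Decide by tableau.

Initial set: {T (B | ~A); T A; T (B -> B); F (B -> A)}.
F (B -> A): α-rule — add T B, F A.
× closes — contains both A and ~A.
All 1 branch closes.
Every branch closed, so the premises entail the conclusion.

Yes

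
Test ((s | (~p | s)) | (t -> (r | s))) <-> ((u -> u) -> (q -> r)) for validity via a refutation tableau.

Not valid

Assume the negation and expand:
Initial set: {~(((s | (~p | s)) | (t -> (r | s))) <-> ((u -> u) -> (q -> r)))}.
~(((s | (~p | s)) | (t -> (r | s))) <-> ((u -> u) -> (q -> r))): β-rule — branch into ((s | (~p | s)) | (t -> (r | s))), ~((u -> u) -> (q -> r))  //  ~((s | (~p | s)) | (t -> (r | s))), ((u -> u) -> (q -> r)).
  branch 1 (add ((s | (~p | s)) | (t -> (r | s))), ~((u -> u) -> (q -> r))):
    ~((u -> u) -> (q -> r)): α-rule — add (u -> u), ~(q -> r).
    ~(q -> r): α-rule — add q, ~r.
    ((s | (~p | s)) | (t -> (r | s))): β-rule — branch into (s | (~p | s))  //  (t -> (r | s)).
      branch 1.1 (add (s | (~p | s))):
        (u -> u): β-rule — branch into ~u  //  u.
          branch 1.1.1 (add ~u):
            (s | (~p | s)): β-rule — branch into s  //  (~p | s).
              branch 1.1.1.1 (add s):
                ○ open, literals {q=T, r=F, s=T, u=F}.
              branch 1.1.1.2 (add (~p | s)):
                (~p | s): β-rule — branch into ~p  //  s.
                  branch 1.1.1.2.1 (add ~p):
                    ○ open, literals {p=F, q=T, r=F, u=F}.
                  branch 1.1.1.2.2 (add s):
                    ○ open, literals {q=T, r=F, s=T, u=F}.
          branch 1.1.2 (add u):
            (s | (~p | s)): β-rule — branch into s  //  (~p | s).
              branch 1.1.2.1 (add s):
                ○ open, literals {q=T, r=F, s=T, u=T}.
              branch 1.1.2.2 (add (~p | s)):
                (~p | s): β-rule — branch into ~p  //  s.
                  branch 1.1.2.2.1 (add ~p):
                    ○ open, literals {p=F, q=T, r=F, u=T}.
                  branch 1.1.2.2.2 (add s):
                    ○ open, literals {q=T, r=F, s=T, u=T}.
      branch 1.2 (add (t -> (r | s))):
        (u -> u): β-rule — branch into ~u  //  u.
          branch 1.2.1 (add ~u):
            (t -> (r | s)): β-rule — branch into ~t  //  (r | s).
              branch 1.2.1.1 (add ~t):
                ○ open, literals {q=T, r=F, t=F, u=F}.
              branch 1.2.1.2 (add (r | s)):
                (r | s): β-rule — branch into r  //  s.
                  branch 1.2.1.2.1 (add r):
                    × closes — contains both r and ~r.
                  branch 1.2.1.2.2 (add s):
                    ○ open, literals {q=T, r=F, s=T, u=F}.
          branch 1.2.2 (add u):
            (t -> (r | s)): β-rule — branch into ~t  //  (r | s).
              branch 1.2.2.1 (add ~t):
                ○ open, literals {q=T, r=F, t=F, u=T}.
              branch 1.2.2.2 (add (r | s)):
                (r | s): β-rule — branch into r  //  s.
                  branch 1.2.2.2.1 (add r):
                    × closes — contains both r and ~r.
                  branch 1.2.2.2.2 (add s):
                    ○ open, literals {q=T, r=F, s=T, u=T}.
  branch 2 (add ~((s | (~p | s)) | (t -> (r | s))), ((u -> u) -> (q -> r))):
    ~((s | (~p | s)) | (t -> (r | s))): α-rule — add ~(s | (~p | s)), ~(t -> (r | s)).
    ~(s | (~p | s)): α-rule — add ~s, ~(~p | s).
    ~(t -> (r | s)): α-rule — add t, ~(r | s).
    ~(~p | s): α-rule — add ~~p, ~s.
    ~(r | s): α-rule — add ~r, ~s.
    ((u -> u) -> (q -> r)): β-rule — branch into ~(u -> u)  //  (q -> r).
      branch 2.1 (add ~(u -> u)):
        ~(u -> u): α-rule — add u, ~u.
        × closes — contains both u and ~u.
      branch 2.2 (add (q -> r)):
        (q -> r): β-rule — branch into ~q  //  r.
          branch 2.2.1 (add ~q):
            ○ open, literals {p=T, q=F, r=F, s=F, t=T}.
          branch 2.2.2 (add r):
            × closes — contains both r and ~r.
4 branches closed, 11 open.
An open branch gives a countermodel: q=T, r=F, s=T, u=F (unmentioned atoms arbitrary); under it the original formula is false.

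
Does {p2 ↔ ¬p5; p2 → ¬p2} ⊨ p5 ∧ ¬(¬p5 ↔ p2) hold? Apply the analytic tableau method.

Initial set: {(p2 ↔ ¬p5); (p2 → ¬p2); ¬(p5 ∧ ¬(¬p5 ↔ p2))}.
(p2 ↔ ¬p5): β-rule — branch into p2, ¬p5  //  ¬p2, ¬¬p5.
  branch 1 (add p2, ¬p5):
    (p2 → ¬p2): β-rule — branch into ¬p2  //  ¬p2.
      branch 1.1 (add ¬p2):
        × closes — contains both p2 and ¬p2.
      branch 1.2 (add ¬p2):
        × closes — contains both p2 and ¬p2.
  branch 2 (add ¬p2, ¬¬p5):
    (p2 → ¬p2): β-rule — branch into ¬p2  //  ¬p2.
      branch 2.1 (add ¬p2):
        ¬(p5 ∧ ¬(¬p5 ↔ p2)): β-rule — branch into ¬p5  //  ¬¬(¬p5 ↔ p2).
          branch 2.1.1 (add ¬p5):
            × closes — contains both p5 and ¬p5.
          branch 2.1.2 (add ¬¬(¬p5 ↔ p2)):
            ¬¬(¬p5 ↔ p2): β-rule — branch into ¬p5, p2  //  ¬¬p5, ¬p2.
              branch 2.1.2.1 (add ¬p5, p2):
                × closes — contains both p5 and ¬p5.
              branch 2.1.2.2 (add ¬¬p5, ¬p2):
                ○ open, literals {p2=false, p5=true}.
      branch 2.2 (add ¬p2):
        ¬(p5 ∧ ¬(¬p5 ↔ p2)): β-rule — branch into ¬p5  //  ¬¬(¬p5 ↔ p2).
          branch 2.2.1 (add ¬p5):
            × closes — contains both p5 and ¬p5.
          branch 2.2.2 (add ¬¬(¬p5 ↔ p2)):
            ¬¬(¬p5 ↔ p2): β-rule — branch into ¬p5, p2  //  ¬¬p5, ¬p2.
              branch 2.2.2.1 (add ¬p5, p2):
                × closes — contains both p5 and ¬p5.
              branch 2.2.2.2 (add ¬¬p5, ¬p2):
                ○ open, literals {p2=false, p5=true}.
6 branches closed, 2 open.
An open branch gives a countermodel: p2=false, p5=true (unmentioned atoms arbitrary); the premises hold there but the conclusion fails.

No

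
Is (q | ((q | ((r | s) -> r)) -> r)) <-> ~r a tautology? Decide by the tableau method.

Assume the negation and expand:
Initial set: {F ((q | ((q | ((r | s) -> r)) -> r)) <-> ~r)}.
F ((q | ((q | ((r | s) -> r)) -> r)) <-> ~r): β-rule — branch into T (q | ((q | ((r | s) -> r)) -> r)), F ~r  //  F (q | ((q | ((r | s) -> r)) -> r)), T ~r.
  branch 1 (add T (q | ((q | ((r | s) -> r)) -> r)), F ~r):
    T (q | ((q | ((r | s) -> r)) -> r)): β-rule — branch into T q  //  T ((q | ((r | s) -> r)) -> r).
      branch 1.1 (add T q):
        ○ open, literals {q=1, r=1}.
      branch 1.2 (add T ((q | ((r | s) -> r)) -> r)):
        T ((q | ((r | s) -> r)) -> r): β-rule — branch into F (q | ((r | s) -> r))  //  T r.
          branch 1.2.1 (add F (q | ((r | s) -> r))):
            F (q | ((r | s) -> r)): α-rule — add F q, F ((r | s) -> r).
            F ((r | s) -> r): α-rule — add T (r | s), F r.
            × closes — contains both r and ~r.
          branch 1.2.2 (add T r):
            ○ open, literals {r=1}.
  branch 2 (add F (q | ((q | ((r | s) -> r)) -> r)), T ~r):
    F (q | ((q | ((r | s) -> r)) -> r)): α-rule — add F q, F ((q | ((r | s) -> r)) -> r).
    F ((q | ((r | s) -> r)) -> r): α-rule — add T (q | ((r | s) -> r)), F r.
    T (q | ((r | s) -> r)): β-rule — branch into T q  //  T ((r | s) -> r).
      branch 2.1 (add T q):
        × closes — contains both q and ~q.
      branch 2.2 (add T ((r | s) -> r)):
        T ((r | s) -> r): β-rule — branch into F (r | s)  //  T r.
          branch 2.2.1 (add F (r | s)):
            F (r | s): α-rule — add F r, F s.
            ○ open, literals {q=0, r=0, s=0}.
          branch 2.2.2 (add T r):
            × closes — contains both r and ~r.
3 branches closed, 3 open.
An open branch gives a countermodel: q=1, r=1 (unmentioned atoms arbitrary); under it the original formula is false.

Not valid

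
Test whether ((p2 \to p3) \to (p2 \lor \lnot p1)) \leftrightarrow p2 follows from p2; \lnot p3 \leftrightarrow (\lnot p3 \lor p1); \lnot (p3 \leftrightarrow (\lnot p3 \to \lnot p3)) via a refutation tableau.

Initial set: {p2; (\lnot p3 \leftrightarrow (\lnot p3 \lor p1)); \lnot (p3 \leftrightarrow (\lnot p3 \to \lnot p3)); \lnot (((p2 \to p3) \to (p2 \lor \lnot p1)) \leftrightarrow p2)}.
(\lnot p3 \leftrightarrow (\lnot p3 \lor p1)): β-rule — branch into \lnot p3, (\lnot p3 \lor p1)  //  \lnot \lnot p3, \lnot (\lnot p3 \lor p1).
  branch 1 (add \lnot p3, (\lnot p3 \lor p1)):
    \lnot (p3 \leftrightarrow (\lnot p3 \to \lnot p3)): β-rule — branch into p3, \lnot (\lnot p3 \to \lnot p3)  //  \lnot p3, (\lnot p3 \to \lnot p3).
      branch 1.1 (add p3, \lnot (\lnot p3 \to \lnot p3)):
        × closes — contains both p3 and \lnot p3.
      branch 1.2 (add \lnot p3, (\lnot p3 \to \lnot p3)):
        \lnot (((p2 \to p3) \to (p2 \lor \lnot p1)) \leftrightarrow p2): β-rule — branch into ((p2 \to p3) \to (p2 \lor \lnot p1)), \lnot p2  //  \lnot ((p2 \to p3) \to (p2 \lor \lnot p1)), p2.
          branch 1.2.1 (add ((p2 \to p3) \to (p2 \lor \lnot p1)), \lnot p2):
            × closes — contains both p2 and \lnot p2.
          branch 1.2.2 (add \lnot ((p2 \to p3) \to (p2 \lor \lnot p1)), p2):
            \lnot ((p2 \to p3) \to (p2 \lor \lnot p1)): α-rule — add (p2 \to p3), \lnot (p2 \lor \lnot p1).
            \lnot (p2 \lor \lnot p1): α-rule — add \lnot p2, \lnot \lnot p1.
            × closes — contains both p2 and \lnot p2.
  branch 2 (add \lnot \lnot p3, \lnot (\lnot p3 \lor p1)):
    \lnot (\lnot p3 \lor p1): α-rule — add \lnot \lnot p3, \lnot p1.
    \lnot (p3 \leftrightarrow (\lnot p3 \to \lnot p3)): β-rule — branch into p3, \lnot (\lnot p3 \to \lnot p3)  //  \lnot p3, (\lnot p3 \to \lnot p3).
      branch 2.1 (add p3, \lnot (\lnot p3 \to \lnot p3)):
        \lnot (\lnot p3 \to \lnot p3): α-rule — add \lnot p3, \lnot \lnot p3.
        × closes — contains both p3 and \lnot p3.
      branch 2.2 (add \lnot p3, (\lnot p3 \to \lnot p3)):
        × closes — contains both p3 and \lnot p3.
All 5 branches close.
Every branch closed, so the premises entail the conclusion.

Yes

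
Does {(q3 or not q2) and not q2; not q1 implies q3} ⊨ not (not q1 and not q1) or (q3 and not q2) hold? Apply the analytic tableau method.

Yes

Initial set: {((q3 or not q2) and not q2); (not q1 implies q3); not (not (not q1 and not q1) or (q3 and not q2))}.
((q3 or not q2) and not q2): α-rule — add (q3 or not q2), not q2.
not (not (not q1 and not q1) or (q3 and not q2)): α-rule — add not not (not q1 and not q1), not (q3 and not q2).
not not (not q1 and not q1): α-rule — add not q1, not q1.
(not q1 implies q3): β-rule — branch into not not q1  //  q3.
  branch 1 (add not not q1):
    × closes — contains both q1 and not q1.
  branch 2 (add q3):
    (q3 or not q2): β-rule — branch into q3  //  not q2.
      branch 2.1 (add q3):
        not (q3 and not q2): β-rule — branch into not q3  //  not not q2.
          branch 2.1.1 (add not q3):
            × closes — contains both q3 and not q3.
          branch 2.1.2 (add not not q2):
            × closes — contains both q2 and not q2.
      branch 2.2 (add not q2):
        not (q3 and not q2): β-rule — branch into not q3  //  not not q2.
          branch 2.2.1 (add not q3):
            × closes — contains both q3 and not q3.
          branch 2.2.2 (add not not q2):
            × closes — contains both q2 and not q2.
All 5 branches close.
Every branch closed, so the premises entail the conclusion.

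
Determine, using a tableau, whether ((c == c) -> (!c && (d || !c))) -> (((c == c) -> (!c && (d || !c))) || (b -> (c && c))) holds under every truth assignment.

Valid

Assume the negation and expand:
Initial set: {F (((c == c) -> (!c && (d || !c))) -> (((c == c) -> (!c && (d || !c))) || (b -> (c && c))))}.
F (((c == c) -> (!c && (d || !c))) -> (((c == c) -> (!c && (d || !c))) || (b -> (c && c)))): α-rule — add T ((c == c) -> (!c && (d || !c))), F (((c == c) -> (!c && (d || !c))) || (b -> (c && c))).
F (((c == c) -> (!c && (d || !c))) || (b -> (c && c))): α-rule — add F ((c == c) -> (!c && (d || !c))), F (b -> (c && c)).
F ((c == c) -> (!c && (d || !c))): α-rule — add T (c == c), F (!c && (d || !c)).
F (b -> (c && c)): α-rule — add T b, F (c && c).
T ((c == c) -> (!c && (d || !c))): β-rule — branch into F (c == c)  //  T (!c && (d || !c)).
  branch 1 (add F (c == c)):
    T (c == c): β-rule — branch into T c, T c  //  F c, F c.
      branch 1.1 (add T c, T c):
        F (!c && (d || !c)): β-rule — branch into F !c  //  F (d || !c).
          branch 1.1.1 (add F !c):
            F (c && c): β-rule — branch into F c  //  F c.
              branch 1.1.1.1 (add F c):
                × closes — contains both c and !c.
              branch 1.1.1.2 (add F c):
                × closes — contains both c and !c.
          branch 1.1.2 (add F (d || !c)):
            F (d || !c): α-rule — add F d, F !c.
            F (c && c): β-rule — branch into F c  //  F c.
              branch 1.1.2.1 (add F c):
                × closes — contains both c and !c.
              branch 1.1.2.2 (add F c):
                × closes — contains both c and !c.
      branch 1.2 (add F c, F c):
        F (!c && (d || !c)): β-rule — branch into F !c  //  F (d || !c).
          branch 1.2.1 (add F !c):
            × closes — contains both c and !c.
          branch 1.2.2 (add F (d || !c)):
            F (d || !c): α-rule — add F d, F !c.
            × closes — contains both c and !c.
  branch 2 (add T (!c && (d || !c))):
    T (!c && (d || !c)): α-rule — add T !c, T (d || !c).
    T (c == c): β-rule — branch into T c, T c  //  F c, F c.
      branch 2.1 (add T c, T c):
        × closes — contains both c and !c.
      branch 2.2 (add F c, F c):
        F (!c && (d || !c)): β-rule — branch into F !c  //  F (d || !c).
          branch 2.2.1 (add F !c):
            × closes — contains both c and !c.
          branch 2.2.2 (add F (d || !c)):
            F (d || !c): α-rule — add F d, F !c.
            × closes — contains both c and !c.
All 9 branches close.
Every branch closed, so the negation is unsatisfiable and the formula is valid.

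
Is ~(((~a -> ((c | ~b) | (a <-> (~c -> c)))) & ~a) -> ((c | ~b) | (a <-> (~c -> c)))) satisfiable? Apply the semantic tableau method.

Initial set: {~(((~a -> ((c | ~b) | (a <-> (~c -> c)))) & ~a) -> ((c | ~b) | (a <-> (~c -> c))))}.
~(((~a -> ((c | ~b) | (a <-> (~c -> c)))) & ~a) -> ((c | ~b) | (a <-> (~c -> c)))): α-rule — add ((~a -> ((c | ~b) | (a <-> (~c -> c)))) & ~a), ~((c | ~b) | (a <-> (~c -> c))).
((~a -> ((c | ~b) | (a <-> (~c -> c)))) & ~a): α-rule — add (~a -> ((c | ~b) | (a <-> (~c -> c)))), ~a.
~((c | ~b) | (a <-> (~c -> c))): α-rule — add ~(c | ~b), ~(a <-> (~c -> c)).
~(c | ~b): α-rule — add ~c, ~~b.
(~a -> ((c | ~b) | (a <-> (~c -> c)))): β-rule — branch into ~~a  //  ((c | ~b) | (a <-> (~c -> c))).
  branch 1 (add ~~a):
    × closes — contains both a and ~a.
  branch 2 (add ((c | ~b) | (a <-> (~c -> c)))):
    ~(a <-> (~c -> c)): β-rule — branch into a, ~(~c -> c)  //  ~a, (~c -> c).
      branch 2.1 (add a, ~(~c -> c)):
        × closes — contains both a and ~a.
      branch 2.2 (add ~a, (~c -> c)):
        ((c | ~b) | (a <-> (~c -> c))): β-rule — branch into (c | ~b)  //  (a <-> (~c -> c)).
          branch 2.2.1 (add (c | ~b)):
            (~c -> c): β-rule — branch into ~~c  //  c.
              branch 2.2.1.1 (add ~~c):
                × closes — contains both c and ~c.
              branch 2.2.1.2 (add c):
                × closes — contains both c and ~c.
          branch 2.2.2 (add (a <-> (~c -> c))):
            (~c -> c): β-rule — branch into ~~c  //  c.
              branch 2.2.2.1 (add ~~c):
                × closes — contains both c and ~c.
              branch 2.2.2.2 (add c):
                × closes — contains both c and ~c.
All 6 branches close.
Every branch closed; the formula is unsatisfiable.

Unsatisfiable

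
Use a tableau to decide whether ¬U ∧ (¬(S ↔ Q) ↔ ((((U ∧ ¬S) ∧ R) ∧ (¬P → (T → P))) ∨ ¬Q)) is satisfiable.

Initial set: {T (¬U ∧ (¬(S ↔ Q) ↔ ((((U ∧ ¬S) ∧ R) ∧ (¬P → (T → P))) ∨ ¬Q)))}.
T (¬U ∧ (¬(S ↔ Q) ↔ ((((U ∧ ¬S) ∧ R) ∧ (¬P → (T → P))) ∨ ¬Q))): α-rule — add T ¬U, T (¬(S ↔ Q) ↔ ((((U ∧ ¬S) ∧ R) ∧ (¬P → (T → P))) ∨ ¬Q)).
T (¬(S ↔ Q) ↔ ((((U ∧ ¬S) ∧ R) ∧ (¬P → (T → P))) ∨ ¬Q)): β-rule — branch into T ¬(S ↔ Q), T ((((U ∧ ¬S) ∧ R) ∧ (¬P → (T → P))) ∨ ¬Q)  //  F ¬(S ↔ Q), F ((((U ∧ ¬S) ∧ R) ∧ (¬P → (T → P))) ∨ ¬Q).
  branch 1 (add T ¬(S ↔ Q), T ((((U ∧ ¬S) ∧ R) ∧ (¬P → (T → P))) ∨ ¬Q)):
    T ¬(S ↔ Q): β-rule — branch into T S, F Q  //  F S, T Q.
      branch 1.1 (add T S, F Q):
        T ((((U ∧ ¬S) ∧ R) ∧ (¬P → (T → P))) ∨ ¬Q): β-rule — branch into T (((U ∧ ¬S) ∧ R) ∧ (¬P → (T → P)))  //  T ¬Q.
          branch 1.1.1 (add T (((U ∧ ¬S) ∧ R) ∧ (¬P → (T → P)))):
            T (((U ∧ ¬S) ∧ R) ∧ (¬P → (T → P))): α-rule — add T ((U ∧ ¬S) ∧ R), T (¬P → (T → P)).
            T ((U ∧ ¬S) ∧ R): α-rule — add T (U ∧ ¬S), T R.
            T (U ∧ ¬S): α-rule — add T U, T ¬S.
            × closes — contains both U and ¬U.
          branch 1.1.2 (add T ¬Q):
            ○ open, literals {Q=0, S=1, U=0}.
      branch 1.2 (add F S, T Q):
        T ((((U ∧ ¬S) ∧ R) ∧ (¬P → (T → P))) ∨ ¬Q): β-rule — branch into T (((U ∧ ¬S) ∧ R) ∧ (¬P → (T → P)))  //  T ¬Q.
          branch 1.2.1 (add T (((U ∧ ¬S) ∧ R) ∧ (¬P → (T → P)))):
            T (((U ∧ ¬S) ∧ R) ∧ (¬P → (T → P))): α-rule — add T ((U ∧ ¬S) ∧ R), T (¬P → (T → P)).
            T ((U ∧ ¬S) ∧ R): α-rule — add T (U ∧ ¬S), T R.
            T (U ∧ ¬S): α-rule — add T U, T ¬S.
            × closes — contains both U and ¬U.
          branch 1.2.2 (add T ¬Q):
            × closes — contains both Q and ¬Q.
  branch 2 (add F ¬(S ↔ Q), F ((((U ∧ ¬S) ∧ R) ∧ (¬P → (T → P))) ∨ ¬Q)):
    F ((((U ∧ ¬S) ∧ R) ∧ (¬P → (T → P))) ∨ ¬Q): α-rule — add F (((U ∧ ¬S) ∧ R) ∧ (¬P → (T → P))), F ¬Q.
    F ¬(S ↔ Q): β-rule — branch into T S, T Q  //  F S, F Q.
      branch 2.1 (add T S, T Q):
        F (((U ∧ ¬S) ∧ R) ∧ (¬P → (T → P))): β-rule — branch into F ((U ∧ ¬S) ∧ R)  //  F (¬P → (T → P)).
          branch 2.1.1 (add F ((U ∧ ¬S) ∧ R)):
            F ((U ∧ ¬S) ∧ R): β-rule — branch into F (U ∧ ¬S)  //  F R.
              branch 2.1.1.1 (add F (U ∧ ¬S)):
                F (U ∧ ¬S): β-rule — branch into F U  //  F ¬S.
                  branch 2.1.1.1.1 (add F U):
                    ○ open, literals {Q=1, S=1, U=0}.
                  branch 2.1.1.1.2 (add F ¬S):
                    ○ open, literals {Q=1, S=1, U=0}.
              branch 2.1.1.2 (add F R):
                ○ open, literals {Q=1, R=0, S=1, U=0}.
          branch 2.1.2 (add F (¬P → (T → P))):
            F (¬P → (T → P)): α-rule — add T ¬P, F (T → P).
            F (T → P): α-rule — add T T, F P.
            ○ open, literals {P=0, Q=1, S=1, T=1, U=0}.
      branch 2.2 (add F S, F Q):
        × closes — contains both Q and ¬Q.
4 branches closed, 5 open.
An open branch gives a satisfying assignment: Q=0, S=1, U=0.

Satisfiable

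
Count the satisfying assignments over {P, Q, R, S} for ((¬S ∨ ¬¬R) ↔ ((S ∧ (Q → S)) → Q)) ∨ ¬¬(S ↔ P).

14

Initial set: {T (((¬S ∨ ¬¬R) ↔ ((S ∧ (Q → S)) → Q)) ∨ ¬¬(S ↔ P))}.
T (((¬S ∨ ¬¬R) ↔ ((S ∧ (Q → S)) → Q)) ∨ ¬¬(S ↔ P)): β-rule — branch into T ((¬S ∨ ¬¬R) ↔ ((S ∧ (Q → S)) → Q))  //  T ¬¬(S ↔ P).
  branch 1 (add T ((¬S ∨ ¬¬R) ↔ ((S ∧ (Q → S)) → Q))):
    T ((¬S ∨ ¬¬R) ↔ ((S ∧ (Q → S)) → Q)): β-rule — branch into T (¬S ∨ ¬¬R), T ((S ∧ (Q → S)) → Q)  //  F (¬S ∨ ¬¬R), F ((S ∧ (Q → S)) → Q).
      branch 1.1 (add T (¬S ∨ ¬¬R), T ((S ∧ (Q → S)) → Q)):
        T (¬S ∨ ¬¬R): β-rule — branch into T ¬S  //  T ¬¬R.
          branch 1.1.1 (add T ¬S):
            T ((S ∧ (Q → S)) → Q): β-rule — branch into F (S ∧ (Q → S))  //  T Q.
              branch 1.1.1.1 (add F (S ∧ (Q → S))):
                F (S ∧ (Q → S)): β-rule — branch into F S  //  F (Q → S).
                  branch 1.1.1.1.1 (add F S):
                    ○ open, literals {S=0}.
                  branch 1.1.1.1.2 (add F (Q → S)):
                    F (Q → S): α-rule — add T Q, F S.
                    ○ open, literals {Q=1, S=0}.
              branch 1.1.1.2 (add T Q):
                ○ open, literals {Q=1, S=0}.
          branch 1.1.2 (add T ¬¬R):
            T ¬¬R: drop double negation, giving T R.
            T ((S ∧ (Q → S)) → Q): β-rule — branch into F (S ∧ (Q → S))  //  T Q.
              branch 1.1.2.1 (add F (S ∧ (Q → S))):
                F (S ∧ (Q → S)): β-rule — branch into F S  //  F (Q → S).
                  branch 1.1.2.1.1 (add F S):
                    ○ open, literals {R=1, S=0}.
                  branch 1.1.2.1.2 (add F (Q → S)):
                    F (Q → S): α-rule — add T Q, F S.
                    ○ open, literals {Q=1, R=1, S=0}.
              branch 1.1.2.2 (add T Q):
                ○ open, literals {Q=1, R=1}.
      branch 1.2 (add F (¬S ∨ ¬¬R), F ((S ∧ (Q → S)) → Q)):
        F (¬S ∨ ¬¬R): α-rule — add F ¬S, F ¬¬R.
        F ((S ∧ (Q → S)) → Q): α-rule — add T (S ∧ (Q → S)), F Q.
        F ¬¬R: drop double negation, giving F R.
        T (S ∧ (Q → S)): α-rule — add T S, T (Q → S).
        T (Q → S): β-rule — branch into F Q  //  T S.
          branch 1.2.1 (add F Q):
            ○ open, literals {Q=0, R=0, S=1}.
          branch 1.2.2 (add T S):
            ○ open, literals {Q=0, R=0, S=1}.
  branch 2 (add T ¬¬(S ↔ P)):
    T ¬¬(S ↔ P): drop double negation, giving T (S ↔ P).
    T (S ↔ P): β-rule — branch into T S, T P  //  F S, F P.
      branch 2.1 (add T S, T P):
        ○ open, literals {P=1, S=1}.
      branch 2.2 (add F S, F P):
        ○ open, literals {P=0, S=0}.
0 branches closed, 10 open.
Each open branch fixes some atoms; the unmentioned ones are free. Counting distinct full assignments: branch {S=0} (P, Q, R) contributes 8 new; branch {Q=1, S=0} (P, R) contributes 0 new; branch {Q=1, S=0} (P, R) contributes 0 new; branch {R=1, S=0} (P, Q) contributes 0 new; branch {Q=1, R=1, S=0} (P) contributes 0 new; branch {Q=1, R=1} (P, S) contributes 2 new; branch {Q=0, R=0, S=1} (P) contributes 2 new; branch {Q=0, R=0, S=1} (P) contributes 0 new; branch {P=1, S=1} (Q, R) contributes 2 new; branch {P=0, S=0} (Q, R) contributes 0 new. Total: 14.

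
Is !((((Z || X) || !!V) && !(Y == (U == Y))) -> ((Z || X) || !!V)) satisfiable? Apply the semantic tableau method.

Initial set: {!((((Z || X) || !!V) && !(Y == (U == Y))) -> ((Z || X) || !!V))}.
!((((Z || X) || !!V) && !(Y == (U == Y))) -> ((Z || X) || !!V)): α-rule — add (((Z || X) || !!V) && !(Y == (U == Y))), !((Z || X) || !!V).
(((Z || X) || !!V) && !(Y == (U == Y))): α-rule — add ((Z || X) || !!V), !(Y == (U == Y)).
!((Z || X) || !!V): α-rule — add !(Z || X), !!!V.
!(Z || X): α-rule — add !Z, !X.
!!!V: drop double negation, giving !V.
((Z || X) || !!V): β-rule — branch into (Z || X)  //  !!V.
  branch 1 (add (Z || X)):
    !(Y == (U == Y)): β-rule — branch into Y, !(U == Y)  //  !Y, (U == Y).
      branch 1.1 (add Y, !(U == Y)):
        (Z || X): β-rule — branch into Z  //  X.
          branch 1.1.1 (add Z):
            × closes — contains both Z and !Z.
          branch 1.1.2 (add X):
            × closes — contains both X and !X.
      branch 1.2 (add !Y, (U == Y)):
        (Z || X): β-rule — branch into Z  //  X.
          branch 1.2.1 (add Z):
            × closes — contains both Z and !Z.
          branch 1.2.2 (add X):
            × closes — contains both X and !X.
  branch 2 (add !!V):
    !!V: drop double negation, giving V.
    × closes — contains both V and !V.
All 5 branches close.
Every branch closed; the formula is unsatisfiable.

Unsatisfiable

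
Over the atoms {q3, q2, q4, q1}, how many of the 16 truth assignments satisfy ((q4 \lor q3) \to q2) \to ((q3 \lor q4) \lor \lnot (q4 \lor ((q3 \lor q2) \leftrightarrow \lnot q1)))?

14

Initial set: {(((q4 \lor q3) \to q2) \to ((q3 \lor q4) \lor \lnot (q4 \lor ((q3 \lor q2) \leftrightarrow \lnot q1))))}.
(((q4 \lor q3) \to q2) \to ((q3 \lor q4) \lor \lnot (q4 \lor ((q3 \lor q2) \leftrightarrow \lnot q1)))): β-rule — branch into \lnot ((q4 \lor q3) \to q2)  //  ((q3 \lor q4) \lor \lnot (q4 \lor ((q3 \lor q2) \leftrightarrow \lnot q1))).
  branch 1 (add \lnot ((q4 \lor q3) \to q2)):
    \lnot ((q4 \lor q3) \to q2): α-rule — add (q4 \lor q3), \lnot q2.
    (q4 \lor q3): β-rule — branch into q4  //  q3.
      branch 1.1 (add q4):
        ○ open, literals {q2=F, q4=T}.
      branch 1.2 (add q3):
        ○ open, literals {q2=F, q3=T}.
  branch 2 (add ((q3 \lor q4) \lor \lnot (q4 \lor ((q3 \lor q2) \leftrightarrow \lnot q1)))):
    ((q3 \lor q4) \lor \lnot (q4 \lor ((q3 \lor q2) \leftrightarrow \lnot q1))): β-rule — branch into (q3 \lor q4)  //  \lnot (q4 \lor ((q3 \lor q2) \leftrightarrow \lnot q1)).
      branch 2.1 (add (q3 \lor q4)):
        (q3 \lor q4): β-rule — branch into q3  //  q4.
          branch 2.1.1 (add q3):
            ○ open, literals {q3=T}.
          branch 2.1.2 (add q4):
            ○ open, literals {q4=T}.
      branch 2.2 (add \lnot (q4 \lor ((q3 \lor q2) \leftrightarrow \lnot q1))):
        \lnot (q4 \lor ((q3 \lor q2) \leftrightarrow \lnot q1)): α-rule — add \lnot q4, \lnot ((q3 \lor q2) \leftrightarrow \lnot q1).
        \lnot ((q3 \lor q2) \leftrightarrow \lnot q1): β-rule — branch into (q3 \lor q2), \lnot \lnot q1  //  \lnot (q3 \lor q2), \lnot q1.
          branch 2.2.1 (add (q3 \lor q2), \lnot \lnot q1):
            (q3 \lor q2): β-rule — branch into q3  //  q2.
              branch 2.2.1.1 (add q3):
                ○ open, literals {q1=T, q3=T, q4=F}.
              branch 2.2.1.2 (add q2):
                ○ open, literals {q1=T, q2=T, q4=F}.
          branch 2.2.2 (add \lnot (q3 \lor q2), \lnot q1):
            \lnot (q3 \lor q2): α-rule — add \lnot q3, \lnot q2.
            ○ open, literals {q1=F, q2=F, q3=F, q4=F}.
0 branches closed, 7 open.
Each open branch fixes some atoms; the unmentioned ones are free. Counting distinct full assignments: branch {q2=F, q4=T} (q3, q1) contributes 4 new; branch {q2=F, q3=T} (q4, q1) contributes 2 new; branch {q3=T} (q2, q4, q1) contributes 4 new; branch {q4=T} (q3, q2, q1) contributes 2 new; branch {q1=T, q3=T, q4=F} (q2) contributes 0 new; branch {q1=T, q2=T, q4=F} (q3) contributes 1 new; branch {q1=F, q2=F, q3=F, q4=F} (none free) contributes 1 new. Total: 14.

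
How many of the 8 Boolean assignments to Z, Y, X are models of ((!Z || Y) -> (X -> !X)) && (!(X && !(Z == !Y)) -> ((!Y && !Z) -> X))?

Initial set: {(((!Z || Y) -> (X -> !X)) && (!(X && !(Z == !Y)) -> ((!Y && !Z) -> X)))}.
(((!Z || Y) -> (X -> !X)) && (!(X && !(Z == !Y)) -> ((!Y && !Z) -> X))): α-rule — add ((!Z || Y) -> (X -> !X)), (!(X && !(Z == !Y)) -> ((!Y && !Z) -> X)).
((!Z || Y) -> (X -> !X)): β-rule — branch into !(!Z || Y)  //  (X -> !X).
  branch 1 (add !(!Z || Y)):
    !(!Z || Y): α-rule — add !!Z, !Y.
    (!(X && !(Z == !Y)) -> ((!Y && !Z) -> X)): β-rule — branch into !!(X && !(Z == !Y))  //  ((!Y && !Z) -> X).
      branch 1.1 (add !!(X && !(Z == !Y))):
        !!(X && !(Z == !Y)): α-rule — add X, !(Z == !Y).
        !(Z == !Y): β-rule — branch into Z, !!Y  //  !Z, !Y.
          branch 1.1.1 (add Z, !!Y):
            × closes — contains both Y and !Y.
          branch 1.1.2 (add !Z, !Y):
            × closes — contains both Z and !Z.
      branch 1.2 (add ((!Y && !Z) -> X)):
        ((!Y && !Z) -> X): β-rule — branch into !(!Y && !Z)  //  X.
          branch 1.2.1 (add !(!Y && !Z)):
            !(!Y && !Z): β-rule — branch into !!Y  //  !!Z.
              branch 1.2.1.1 (add !!Y):
                × closes — contains both Y and !Y.
              branch 1.2.1.2 (add !!Z):
                ○ open, literals {Y=false, Z=true}.
          branch 1.2.2 (add X):
            ○ open, literals {X=true, Y=false, Z=true}.
  branch 2 (add (X -> !X)):
    (!(X && !(Z == !Y)) -> ((!Y && !Z) -> X)): β-rule — branch into !!(X && !(Z == !Y))  //  ((!Y && !Z) -> X).
      branch 2.1 (add !!(X && !(Z == !Y))):
        !!(X && !(Z == !Y)): α-rule — add X, !(Z == !Y).
        (X -> !X): β-rule — branch into !X  //  !X.
          branch 2.1.1 (add !X):
            × closes — contains both X and !X.
          branch 2.1.2 (add !X):
            × closes — contains both X and !X.
      branch 2.2 (add ((!Y && !Z) -> X)):
        (X -> !X): β-rule — branch into !X  //  !X.
          branch 2.2.1 (add !X):
            ((!Y && !Z) -> X): β-rule — branch into !(!Y && !Z)  //  X.
              branch 2.2.1.1 (add !(!Y && !Z)):
                !(!Y && !Z): β-rule — branch into !!Y  //  !!Z.
                  branch 2.2.1.1.1 (add !!Y):
                    ○ open, literals {X=false, Y=true}.
                  branch 2.2.1.1.2 (add !!Z):
                    ○ open, literals {X=false, Z=true}.
              branch 2.2.1.2 (add X):
                × closes — contains both X and !X.
          branch 2.2.2 (add !X):
            ((!Y && !Z) -> X): β-rule — branch into !(!Y && !Z)  //  X.
              branch 2.2.2.1 (add !(!Y && !Z)):
                !(!Y && !Z): β-rule — branch into !!Y  //  !!Z.
                  branch 2.2.2.1.1 (add !!Y):
                    ○ open, literals {X=false, Y=true}.
                  branch 2.2.2.1.2 (add !!Z):
                    ○ open, literals {X=false, Z=true}.
              branch 2.2.2.2 (add X):
                × closes — contains both X and !X.
7 branches closed, 6 open.
Each open branch fixes some atoms; the unmentioned ones are free. Counting distinct full assignments: branch {Y=false, Z=true} (X) contributes 2 new; branch {X=true, Y=false, Z=true} (none free) contributes 0 new; branch {X=false, Y=true} (Z) contributes 2 new; branch {X=false, Z=true} (Y) contributes 0 new; branch {X=false, Y=true} (Z) contributes 0 new; branch {X=false, Z=true} (Y) contributes 0 new. Total: 4.

4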